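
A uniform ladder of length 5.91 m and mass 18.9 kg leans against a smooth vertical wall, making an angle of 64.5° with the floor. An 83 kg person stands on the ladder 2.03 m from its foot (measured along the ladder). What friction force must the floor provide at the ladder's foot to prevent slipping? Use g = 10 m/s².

f ≈ 181 N

Take moments about the foot of the ladder.
Ladder weight 18.9×10 = 189 N acts at 2.955 m along the ladder; its horizontal arm is 2.955·cos64.5° = 1.272 m → τ = 240.4 N·m clockwise.
Person: 83×10 = 830 N at 2.03 m → arm 0.8739 m → τ = 725.3 N·m clockwise.
Wall normal N acts horizontally at the top; its moment arm is the height L sinθ = 5.91·sin64.5° = 5.334 m, counterclockwise.
Setting net torque to zero: N × 5.334 = 965.7 → N = 181 N.
ΣFx = 0: friction at the foot balances the wall's push, so f = N_wall = 181 N.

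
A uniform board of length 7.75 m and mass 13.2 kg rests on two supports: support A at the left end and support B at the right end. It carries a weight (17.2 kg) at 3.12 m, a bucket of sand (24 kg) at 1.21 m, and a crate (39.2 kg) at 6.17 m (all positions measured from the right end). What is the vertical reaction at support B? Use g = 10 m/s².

R_B ≈ 451 N

Choose support A as the axis so its reaction then has zero moment arm.
Beam weight: 13.2 × 10 = 132 N down at 3.875 m → arm 3.875 m, τ = 132 × 3.875 = 511.5 N·m clockwise.
Weight: 17.2 × 10 = 172 N down at 3.12 m → arm 4.63 m, τ = 172 × 4.63 = 796.4 N·m clockwise.
Bucket of sand: 24 × 10 = 240 N down at 1.21 m → arm 6.54 m, τ = 240 × 6.54 = 1570 N·m clockwise.
Crate: 39.2 × 10 = 392 N down at 6.17 m → arm 1.58 m, τ = 392 × 1.58 = 619.4 N·m clockwise.
Net load moment about support A = 3497 N·m clockwise.
Reaction R at support B is upward at 0 m, arm 7.75 m → moment R × 7.75 counterclockwise.
Balancing moments: R × 7.75 = 3497, giving R = 451 N.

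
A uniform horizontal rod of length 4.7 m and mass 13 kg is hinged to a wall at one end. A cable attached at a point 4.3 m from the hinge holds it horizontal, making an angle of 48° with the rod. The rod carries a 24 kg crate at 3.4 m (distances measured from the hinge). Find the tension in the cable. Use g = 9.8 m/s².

T ≈ 344 N

About the hinge:
Beam weight: 13 × 9.8 = 127.4 N down at 2.35 m → arm 2.35 m, τ = 127.4 × 2.35 = 299.4 N·m clockwise.
Crate: 24 × 9.8 = 235.2 N down at 3.4 m → arm 3.4 m, τ = 235.2 × 3.4 = 799.7 N·m clockwise.
Total clockwise load moment = 1099 N·m.
The cable tension T acts at 4.3 m; only its component perpendicular to the rod, T sinθ, produces torque. sin 48° = 0.7431.
Balancing moments: T × 4.3 × 0.7431 = 1099, giving T = 1099 / 3.195 = 344 N.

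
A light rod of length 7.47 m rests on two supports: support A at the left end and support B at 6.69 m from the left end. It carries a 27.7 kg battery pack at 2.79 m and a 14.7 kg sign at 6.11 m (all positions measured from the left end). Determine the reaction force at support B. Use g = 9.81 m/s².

Sum moments about support A (its reaction then has zero moment arm).
Battery pack: 27.7 × 9.81 = 271.7 N down at 2.79 m → arm 2.79 m, τ = 271.7 × 2.79 = 758 N·m clockwise.
Sign: 14.7 × 9.81 = 144.2 N down at 6.11 m → arm 6.11 m, τ = 144.2 × 6.11 = 881.1 N·m clockwise.
Net load moment about support A = 1639 N·m clockwise.
Reaction R at support B is upward at 6.69 m, arm 6.69 m → moment R × 6.69 counterclockwise.
Balancing moments: R × 6.69 = 1639, giving R = 245 N.

R_B ≈ 245 N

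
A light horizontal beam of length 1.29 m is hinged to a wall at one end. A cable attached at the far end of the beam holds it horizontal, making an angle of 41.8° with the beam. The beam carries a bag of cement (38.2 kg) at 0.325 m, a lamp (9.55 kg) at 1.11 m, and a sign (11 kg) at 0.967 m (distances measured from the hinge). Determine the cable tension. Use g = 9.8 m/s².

T ≈ 384 N

Take moments about the hinge.
Bag of cement: 38.2 × 9.8 = 374.4 N down at 0.325 m → arm 0.325 m, τ = 374.4 × 0.325 = 121.7 N·m clockwise.
Lamp: 9.55 × 9.8 = 93.59 N down at 1.11 m → arm 1.11 m, τ = 93.59 × 1.11 = 103.9 N·m clockwise.
Sign: 11 × 9.8 = 107.8 N down at 0.967 m → arm 0.967 m, τ = 107.8 × 0.967 = 104.2 N·m clockwise.
Total clockwise load moment = 329.8 N·m.
The cable tension T acts at 1.29 m; only its component perpendicular to the beam, T sinθ, produces torque. sin 41.8° = 0.6665.
Στ = 0 ⇒ T × 1.29 × 0.6665 = 329.8 ⇒ T = 329.8 / 0.8598 = 384 N.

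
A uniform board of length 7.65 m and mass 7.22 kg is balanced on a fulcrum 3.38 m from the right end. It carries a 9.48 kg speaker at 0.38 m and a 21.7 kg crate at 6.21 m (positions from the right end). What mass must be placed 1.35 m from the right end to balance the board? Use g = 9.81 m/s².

m ≈ 17.8 kg

Choose the fulcrum (at 3.38 m from the right end) as the axis so the support reaction has zero arm there.
Beam weight: 7.22 × 9.81 = 70.83 N down at 3.825 m → arm 0.445 m, τ = 70.83 × 0.445 = 31.52 N·m counterclockwise.
Speaker: 9.48 × 9.81 = 93 N down at 0.38 m → arm 3 m, τ = 93 × 3 = 279 N·m clockwise.
Crate: 21.7 × 9.81 = 212.9 N down at 6.21 m → arm 2.83 m, τ = 212.9 × 2.83 = 602.5 N·m counterclockwise.
Net moment of known loads = 355 N·m counterclockwise.
An unknown mass m at 1.35 m has arm 2.03 m; its moment is m·g·2.03 clockwise.
For rotational equilibrium, m × 9.81 × 2.03 = 355, so m = 355 / (9.81 × 2.03) = 17.8 kg.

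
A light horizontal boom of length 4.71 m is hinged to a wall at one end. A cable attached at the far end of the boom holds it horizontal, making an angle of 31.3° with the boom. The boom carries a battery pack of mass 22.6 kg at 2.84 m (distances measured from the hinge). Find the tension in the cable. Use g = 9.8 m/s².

T ≈ 257 N

Take moments about the hinge.
Battery pack: 22.6 × 9.8 = 221.5 N down at 2.84 m → arm 2.84 m, τ = 221.5 × 2.84 = 629.1 N·m clockwise.
Total clockwise load moment = 629.1 N·m.
The cable tension T acts at 4.71 m; only its component perpendicular to the boom, T sinθ, produces torque. sin 31.3° = 0.5195.
Στ = 0 ⇒ T × 4.71 × 0.5195 = 629.1 ⇒ T = 629.1 / 2.447 = 257 N.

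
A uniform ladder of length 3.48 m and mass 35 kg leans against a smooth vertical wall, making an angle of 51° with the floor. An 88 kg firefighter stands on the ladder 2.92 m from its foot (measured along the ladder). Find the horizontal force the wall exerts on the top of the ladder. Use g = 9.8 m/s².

Take moments about the foot of the ladder.
Ladder weight 35×9.8 = 343 N acts at 1.74 m along the ladder; its horizontal arm is 1.74·cos51° = 1.095 m → τ = 375.6 N·m clockwise.
Firefighter: 88×9.8 = 862.4 N at 2.92 m → arm 1.838 m → τ = 1585 N·m clockwise.
Wall normal N acts horizontally at the top; its moment arm is the height L sinθ = 3.48·sin51° = 2.704 m, counterclockwise.
Balancing moments: N × 2.704 = 1961, giving N = 725 N.

N_wall ≈ 725 N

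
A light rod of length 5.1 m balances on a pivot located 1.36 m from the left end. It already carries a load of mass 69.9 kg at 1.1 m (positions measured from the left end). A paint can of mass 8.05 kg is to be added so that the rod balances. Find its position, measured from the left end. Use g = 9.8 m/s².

x ≈ 3.62 m from the left end

Sum moments about the pivot (at 1.36 m from the left end) (the support reaction has zero arm there).
Load: 69.9 × 9.8 = 685 N down at 1.1 m → arm 0.26 m, τ = 685 × 0.26 = 178.1 N·m counterclockwise.
Net moment of existing loads = 178.1 N·m counterclockwise.
The paint can weighs 8.05 × 9.8 = 78.89 N and must supply an equal clockwise moment, so its lever arm about the pivot is 178.1 / 78.89 = 2.26 m.
That puts it at 1.36 + 2.26 = 3.62 m from the left end.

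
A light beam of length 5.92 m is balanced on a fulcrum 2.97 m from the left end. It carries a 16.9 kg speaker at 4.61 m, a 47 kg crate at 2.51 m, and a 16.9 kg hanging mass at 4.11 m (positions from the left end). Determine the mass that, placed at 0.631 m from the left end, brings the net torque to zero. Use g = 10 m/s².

m ≈ 10.8 kg

Sum moments about the fulcrum (at 2.97 m from the left end) (the support reaction has zero arm there).
Speaker: 16.9 × 10 = 169 N down at 4.61 m → arm 1.64 m, τ = 169 × 1.64 = 277.2 N·m clockwise.
Crate: 47 × 10 = 470 N down at 2.51 m → arm 0.46 m, τ = 470 × 0.46 = 216.2 N·m counterclockwise.
Hanging mass: 16.9 × 10 = 169 N down at 4.11 m → arm 1.14 m, τ = 169 × 1.14 = 192.7 N·m clockwise.
Net moment of known loads = 253.7 N·m clockwise.
An unknown mass m at 0.631 m has arm 2.339 m; its moment is m·g·2.339 counterclockwise.
Balancing moments: m × 10 × 2.339 = 253.7, giving m = 253.7 / (10 × 2.339) = 10.8 kg.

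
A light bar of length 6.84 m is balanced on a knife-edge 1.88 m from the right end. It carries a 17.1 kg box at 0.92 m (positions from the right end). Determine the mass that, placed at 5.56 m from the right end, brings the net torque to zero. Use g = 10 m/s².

m ≈ 4.46 kg

Take moments about the knife-edge (at 1.88 m from the right end).
Box: 17.1 × 10 = 171 N down at 0.92 m → arm 0.96 m, τ = 171 × 0.96 = 164.2 N·m clockwise.
Net moment of known loads = 164.2 N·m clockwise.
An unknown mass m at 5.56 m has arm 3.68 m; its moment is m·g·3.68 counterclockwise.
Balancing moments: m × 10 × 3.68 = 164.2, giving m = 164.2 / (10 × 3.68) = 4.46 kg.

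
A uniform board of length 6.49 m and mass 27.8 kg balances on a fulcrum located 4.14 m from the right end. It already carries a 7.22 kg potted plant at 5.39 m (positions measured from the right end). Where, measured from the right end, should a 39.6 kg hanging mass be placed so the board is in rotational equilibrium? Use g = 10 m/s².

x ≈ 4.54 m from the right end

Take moments about the fulcrum (at 4.14 m from the right end).
Beam weight: 27.8 × 10 = 278 N down at 3.245 m → arm 0.895 m, τ = 278 × 0.895 = 248.8 N·m clockwise.
Potted plant: 7.22 × 10 = 72.2 N down at 5.39 m → arm 1.25 m, τ = 72.2 × 1.25 = 90.25 N·m counterclockwise.
Net moment of existing loads = 158.6 N·m clockwise.
The hanging mass weighs 39.6 × 10 = 396 N and must supply an equal counterclockwise moment, so its lever arm about the fulcrum is 158.6 / 396 = 0.401 m.
That puts it at 4.14 + 0.401 = 4.54 m from the right end.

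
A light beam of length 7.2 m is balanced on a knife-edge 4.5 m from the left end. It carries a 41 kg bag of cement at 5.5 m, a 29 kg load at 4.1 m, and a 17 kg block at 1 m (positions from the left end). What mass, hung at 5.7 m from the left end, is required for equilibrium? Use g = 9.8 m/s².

Taking torques about the knife-edge (at 4.5 m from the left end):
Bag of cement: 41 × 9.8 = 401.8 N down at 5.5 m → arm 1 m, τ = 401.8 × 1 = 401.8 N·m clockwise.
Load: 29 × 9.8 = 284.2 N down at 4.1 m → arm 0.4 m, τ = 284.2 × 0.4 = 113.7 N·m counterclockwise.
Block: 17 × 9.8 = 166.6 N down at 1 m → arm 3.5 m, τ = 166.6 × 3.5 = 583.1 N·m counterclockwise.
Net moment of known loads = 295 N·m counterclockwise.
An unknown mass m at 5.7 m has arm 1.2 m; its moment is m·g·1.2 clockwise.
For rotational equilibrium, m × 9.8 × 1.2 = 295, so m = 295 / (9.8 × 1.2) = 25.1 kg.

m ≈ 25.1 kg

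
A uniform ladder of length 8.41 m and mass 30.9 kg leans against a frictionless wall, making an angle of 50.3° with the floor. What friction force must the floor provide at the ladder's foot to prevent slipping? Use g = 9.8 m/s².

Choose the foot of the ladder as the axis so the floor normal and friction both act there and drop out.
Ladder weight 30.9×9.8 = 302.8 N acts at 4.205 m along the ladder; its horizontal arm is 4.205·cos50.3° = 2.686 m → τ = 813.3 N·m clockwise.
Wall normal N acts horizontally at the top; its moment arm is the height L sinθ = 8.41·sin50.3° = 6.471 m, counterclockwise.
For rotational equilibrium, N × 6.471 = 813.3, so N = 126 N.
ΣFx = 0: friction at the foot balances the wall's push, so f = N_wall = 126 N.

f ≈ 126 N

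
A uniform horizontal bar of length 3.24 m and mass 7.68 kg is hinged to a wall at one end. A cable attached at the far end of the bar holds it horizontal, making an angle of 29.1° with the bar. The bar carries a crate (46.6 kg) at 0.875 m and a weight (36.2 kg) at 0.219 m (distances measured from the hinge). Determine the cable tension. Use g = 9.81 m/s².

Taking torques about the hinge:
Beam weight: 7.68 × 9.81 = 75.34 N down at 1.62 m → arm 1.62 m, τ = 75.34 × 1.62 = 122.1 N·m clockwise.
Crate: 46.6 × 9.81 = 457.1 N down at 0.875 m → arm 0.875 m, τ = 457.1 × 0.875 = 400 N·m clockwise.
Weight: 36.2 × 9.81 = 355.1 N down at 0.219 m → arm 0.219 m, τ = 355.1 × 0.219 = 77.77 N·m clockwise.
Total clockwise load moment = 599.9 N·m.
The cable tension T acts at 3.24 m; only its component perpendicular to the bar, T sinθ, produces torque. sin 29.1° = 0.4863.
Balancing moments: T × 3.24 × 0.4863 = 599.9, giving T = 599.9 / 1.576 = 381 N.

T ≈ 381 N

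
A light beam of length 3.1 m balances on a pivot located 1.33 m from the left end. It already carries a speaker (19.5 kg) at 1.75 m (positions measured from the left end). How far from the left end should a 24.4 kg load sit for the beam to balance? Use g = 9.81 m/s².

x ≈ 0.994 m from the left end

About the pivot (at 1.33 m from the left end):
Speaker: 19.5 × 9.81 = 191.3 N down at 1.75 m → arm 0.42 m, τ = 191.3 × 0.42 = 80.35 N·m clockwise.
Net moment of existing loads = 80.35 N·m clockwise.
The load weighs 24.4 × 9.81 = 239.4 N and must supply an equal counterclockwise moment, so its lever arm about the pivot is 80.35 / 239.4 = 0.336 m.
That puts it at 1.33 − 0.336 = 0.994 m from the left end.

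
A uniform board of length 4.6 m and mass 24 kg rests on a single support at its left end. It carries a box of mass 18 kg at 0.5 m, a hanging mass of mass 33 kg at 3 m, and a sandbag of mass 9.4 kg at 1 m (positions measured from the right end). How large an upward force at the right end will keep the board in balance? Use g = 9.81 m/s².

F ≈ 460 N

Taking torques about the left end:
Beam weight: 24 × 9.81 = 235.4 N down at 2.3 m → arm 2.3 m, τ = 235.4 × 2.3 = 541.4 N·m clockwise.
Box: 18 × 9.81 = 176.6 N down at 0.5 m → arm 4.1 m, τ = 176.6 × 4.1 = 724.1 N·m clockwise.
Hanging mass: 33 × 9.81 = 323.7 N down at 3 m → arm 1.6 m, τ = 323.7 × 1.6 = 517.9 N·m clockwise.
Sandbag: 9.4 × 9.81 = 92.21 N down at 1 m → arm 3.6 m, τ = 92.21 × 3.6 = 332 N·m clockwise.
Net moment of the loads = 2115 N·m clockwise.
The upward force F acts at the right end, arm 4.6 m, giving F × 4.6 counterclockwise.
Στ = 0 ⇒ F × 4.6 = 2115 ⇒ F = 2115 / 4.6 = 460 N.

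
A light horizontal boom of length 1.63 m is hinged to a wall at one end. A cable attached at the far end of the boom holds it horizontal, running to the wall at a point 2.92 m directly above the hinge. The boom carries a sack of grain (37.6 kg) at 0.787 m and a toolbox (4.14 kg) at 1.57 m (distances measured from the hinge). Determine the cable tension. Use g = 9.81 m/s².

Choose the hinge as the axis so the unknown hinge reaction has zero arm there.
Sack of grain: 37.6 × 9.81 = 368.9 N down at 0.787 m → arm 0.787 m, τ = 368.9 × 0.787 = 290.3 N·m clockwise.
Toolbox: 4.14 × 9.81 = 40.61 N down at 1.57 m → arm 1.57 m, τ = 40.61 × 1.57 = 63.76 N·m clockwise.
Total clockwise load moment = 354.1 N·m.
The cable tension T acts at 1.63 m; only its component perpendicular to the boom, T sinθ, produces torque. sinθ = h/√(h²+d²) = 2.92/√(2.92²+1.63²) = 0.8732.
Balancing moments: T × 1.63 × 0.8732 = 354.1, giving T = 354.1 / 1.423 = 249 N.

T ≈ 249 N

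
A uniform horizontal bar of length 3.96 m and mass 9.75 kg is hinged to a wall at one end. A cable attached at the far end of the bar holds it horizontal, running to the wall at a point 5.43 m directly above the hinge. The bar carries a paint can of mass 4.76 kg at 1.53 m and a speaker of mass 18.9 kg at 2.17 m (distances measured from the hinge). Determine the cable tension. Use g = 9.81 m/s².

Taking torques about the hinge:
Beam weight: 9.75 × 9.81 = 95.65 N down at 1.98 m → arm 1.98 m, τ = 95.65 × 1.98 = 189.4 N·m clockwise.
Paint can: 4.76 × 9.81 = 46.7 N down at 1.53 m → arm 1.53 m, τ = 46.7 × 1.53 = 71.45 N·m clockwise.
Speaker: 18.9 × 9.81 = 185.4 N down at 2.17 m → arm 2.17 m, τ = 185.4 × 2.17 = 402.3 N·m clockwise.
Total clockwise load moment = 663.2 N·m.
The cable tension T acts at 3.96 m; only its component perpendicular to the bar, T sinθ, produces torque. sinθ = h/√(h²+d²) = 5.43/√(5.43²+3.96²) = 0.808.
Setting net torque to zero: T × 3.96 × 0.808 = 663.2 → T = 663.2 / 3.2 = 207 N.

T ≈ 207 N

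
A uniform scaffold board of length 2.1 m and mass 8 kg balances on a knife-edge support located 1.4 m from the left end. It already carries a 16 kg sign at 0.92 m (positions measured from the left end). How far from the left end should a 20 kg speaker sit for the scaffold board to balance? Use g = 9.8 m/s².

Sum moments about the knife-edge support (at 1.4 m from the left end) (the support reaction has zero arm there).
Beam weight: 8 × 9.8 = 78.4 N down at 1.05 m → arm 0.35 m, τ = 78.4 × 0.35 = 27.44 N·m counterclockwise.
Sign: 16 × 9.8 = 156.8 N down at 0.92 m → arm 0.48 m, τ = 156.8 × 0.48 = 75.26 N·m counterclockwise.
Net moment of existing loads = 102.7 N·m counterclockwise.
The speaker weighs 20 × 9.8 = 196 N and must supply an equal clockwise moment, so its lever arm about the knife-edge support is 102.7 / 196 = 0.524 m.
That puts it at 1.4 + 0.524 = 1.92 m from the left end.

x ≈ 1.92 m from the left end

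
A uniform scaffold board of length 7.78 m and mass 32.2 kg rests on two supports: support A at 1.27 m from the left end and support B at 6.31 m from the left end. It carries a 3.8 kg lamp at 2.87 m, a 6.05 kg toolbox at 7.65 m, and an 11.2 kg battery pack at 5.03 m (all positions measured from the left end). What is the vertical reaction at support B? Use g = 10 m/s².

R_B ≈ 340 N

About support A:
Beam weight: 32.2 × 10 = 322 N down at 3.89 m → arm 2.62 m, τ = 322 × 2.62 = 843.6 N·m clockwise.
Lamp: 3.8 × 10 = 38 N down at 2.87 m → arm 1.6 m, τ = 38 × 1.6 = 60.8 N·m clockwise.
Toolbox: 6.05 × 10 = 60.5 N down at 7.65 m → arm 6.38 m, τ = 60.5 × 6.38 = 386 N·m clockwise.
Battery pack: 11.2 × 10 = 112 N down at 5.03 m → arm 3.76 m, τ = 112 × 3.76 = 421.1 N·m clockwise.
Net load moment about support A = 1712 N·m clockwise.
Reaction R at support B is upward at 6.31 m, arm 5.04 m → moment R × 5.04 counterclockwise.
Balancing moments: R × 5.04 = 1712, giving R = 340 N.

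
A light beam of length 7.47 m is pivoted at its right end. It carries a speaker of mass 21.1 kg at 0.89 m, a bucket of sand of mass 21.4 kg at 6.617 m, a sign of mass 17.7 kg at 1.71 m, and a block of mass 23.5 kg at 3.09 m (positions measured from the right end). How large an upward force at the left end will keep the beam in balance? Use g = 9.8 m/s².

Take moments about the right end.
Speaker: 21.1 × 9.8 = 206.8 N down at 0.89 m → arm 0.89 m, τ = 206.8 × 0.89 = 184.1 N·m counterclockwise.
Bucket of sand: 21.4 × 9.8 = 209.7 N down at 6.617 m → arm 6.617 m, τ = 209.7 × 6.617 = 1388 N·m counterclockwise.
Sign: 17.7 × 9.8 = 173.5 N down at 1.71 m → arm 1.71 m, τ = 173.5 × 1.71 = 296.7 N·m counterclockwise.
Block: 23.5 × 9.8 = 230.3 N down at 3.09 m → arm 3.09 m, τ = 230.3 × 3.09 = 711.6 N·m counterclockwise.
Net moment of the loads = 2580 N·m counterclockwise.
The upward force F acts at the left end, arm 7.47 m, giving F × 7.47 clockwise.
Setting net torque to zero: F × 7.47 = 2580 → F = 2580 / 7.47 = 345 N.

F ≈ 345 N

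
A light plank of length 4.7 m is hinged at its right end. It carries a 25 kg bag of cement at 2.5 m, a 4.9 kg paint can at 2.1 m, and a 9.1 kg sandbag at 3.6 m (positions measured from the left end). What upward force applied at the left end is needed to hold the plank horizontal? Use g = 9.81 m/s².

Taking torques about the right end:
Bag of cement: 25 × 9.81 = 245.2 N down at 2.5 m → arm 2.2 m, τ = 245.2 × 2.2 = 539.4 N·m counterclockwise.
Paint can: 4.9 × 9.81 = 48.07 N down at 2.1 m → arm 2.6 m, τ = 48.07 × 2.6 = 125 N·m counterclockwise.
Sandbag: 9.1 × 9.81 = 89.27 N down at 3.6 m → arm 1.1 m, τ = 89.27 × 1.1 = 98.2 N·m counterclockwise.
Net moment of the loads = 762.6 N·m counterclockwise.
The upward force F acts at the left end, arm 4.7 m, giving F × 4.7 clockwise.
Balancing moments: F × 4.7 = 762.6, giving F = 762.6 / 4.7 = 162 N.

F ≈ 162 N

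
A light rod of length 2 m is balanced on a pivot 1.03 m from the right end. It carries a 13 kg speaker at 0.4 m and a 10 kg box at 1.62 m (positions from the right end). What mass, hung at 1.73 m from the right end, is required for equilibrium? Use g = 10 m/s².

Choose the pivot (at 1.03 m from the right end) as the axis so the support reaction has zero arm there.
Speaker: 13 × 10 = 130 N down at 0.4 m → arm 0.63 m, τ = 130 × 0.63 = 81.9 N·m clockwise.
Box: 10 × 10 = 100 N down at 1.62 m → arm 0.59 m, τ = 100 × 0.59 = 59 N·m counterclockwise.
Net moment of known loads = 22.9 N·m clockwise.
An unknown mass m at 1.73 m has arm 0.7 m; its moment is m·g·0.7 counterclockwise.
Balancing moments: m × 10 × 0.7 = 22.9, giving m = 22.9 / (10 × 0.7) = 3.27 kg.

m ≈ 3.27 kg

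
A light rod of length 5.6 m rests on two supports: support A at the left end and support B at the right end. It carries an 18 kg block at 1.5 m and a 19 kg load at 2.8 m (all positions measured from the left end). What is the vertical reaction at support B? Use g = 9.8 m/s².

About support A:
Block: 18 × 9.8 = 176.4 N down at 1.5 m → arm 1.5 m, τ = 176.4 × 1.5 = 264.6 N·m clockwise.
Load: 19 × 9.8 = 186.2 N down at 2.8 m → arm 2.8 m, τ = 186.2 × 2.8 = 521.4 N·m clockwise.
Net load moment about support A = 786 N·m clockwise.
Reaction R at support B is upward at 5.6 m, arm 5.6 m → moment R × 5.6 counterclockwise.
Setting net torque to zero: R × 5.6 = 786 → R = 140 N.

R_B ≈ 140 N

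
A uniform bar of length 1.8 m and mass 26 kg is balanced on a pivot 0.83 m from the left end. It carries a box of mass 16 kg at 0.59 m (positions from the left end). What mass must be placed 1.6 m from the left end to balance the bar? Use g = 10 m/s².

m ≈ 2.62 kg

About the pivot (at 0.83 m from the left end):
Beam weight: 26 × 10 = 260 N down at 0.9 m → arm 0.07 m, τ = 260 × 0.07 = 18.2 N·m clockwise.
Box: 16 × 10 = 160 N down at 0.59 m → arm 0.24 m, τ = 160 × 0.24 = 38.4 N·m counterclockwise.
Net moment of known loads = 20.2 N·m counterclockwise.
An unknown mass m at 1.6 m has arm 0.77 m; its moment is m·g·0.77 clockwise.
Setting net torque to zero: m × 10 × 0.77 = 20.2 → m = 20.2 / (10 × 0.77) = 2.62 kg.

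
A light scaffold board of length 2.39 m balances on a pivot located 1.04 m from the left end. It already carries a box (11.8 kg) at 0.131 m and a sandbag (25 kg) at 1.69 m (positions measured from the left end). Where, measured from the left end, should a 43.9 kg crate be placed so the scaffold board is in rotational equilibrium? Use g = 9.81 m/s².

x ≈ 0.914 m from the left end

Choose the pivot (at 1.04 m from the left end) as the axis so the support reaction has zero arm there.
Box: 11.8 × 9.81 = 115.8 N down at 0.131 m → arm 0.909 m, τ = 115.8 × 0.909 = 105.3 N·m counterclockwise.
Sandbag: 25 × 9.81 = 245.2 N down at 1.69 m → arm 0.65 m, τ = 245.2 × 0.65 = 159.4 N·m clockwise.
Net moment of existing loads = 54.1 N·m clockwise.
The crate weighs 43.9 × 9.81 = 430.7 N and must supply an equal counterclockwise moment, so its lever arm about the pivot is 54.1 / 430.7 = 0.126 m.
That puts it at 1.04 − 0.126 = 0.914 m from the left end.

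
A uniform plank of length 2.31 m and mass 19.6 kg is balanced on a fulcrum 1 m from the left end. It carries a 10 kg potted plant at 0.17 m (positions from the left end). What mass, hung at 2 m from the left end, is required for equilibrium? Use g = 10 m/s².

About the fulcrum (at 1 m from the left end):
Beam weight: 19.6 × 10 = 196 N down at 1.155 m → arm 0.155 m, τ = 196 × 0.155 = 30.38 N·m clockwise.
Potted plant: 10 × 10 = 100 N down at 0.17 m → arm 0.83 m, τ = 100 × 0.83 = 83 N·m counterclockwise.
Net moment of known loads = 52.62 N·m counterclockwise.
An unknown mass m at 2 m has arm 1 m; its moment is m·g·1 clockwise.
For rotational equilibrium, m × 10 × 1 = 52.62, so m = 52.62 / (10 × 1) = 5.26 kg.

m ≈ 5.26 kg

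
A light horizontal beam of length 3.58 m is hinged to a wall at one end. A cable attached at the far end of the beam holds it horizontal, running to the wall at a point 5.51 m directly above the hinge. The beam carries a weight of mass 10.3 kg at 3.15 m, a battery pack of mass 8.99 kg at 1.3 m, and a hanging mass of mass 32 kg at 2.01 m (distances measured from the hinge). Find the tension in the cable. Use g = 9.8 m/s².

T ≈ 354 N

Choose the hinge as the axis so the unknown hinge reaction has zero arm there.
Weight: 10.3 × 9.8 = 100.9 N down at 3.15 m → arm 3.15 m, τ = 100.9 × 3.15 = 317.8 N·m clockwise.
Battery pack: 8.99 × 9.8 = 88.1 N down at 1.3 m → arm 1.3 m, τ = 88.1 × 1.3 = 114.5 N·m clockwise.
Hanging mass: 32 × 9.8 = 313.6 N down at 2.01 m → arm 2.01 m, τ = 313.6 × 2.01 = 630.3 N·m clockwise.
Total clockwise load moment = 1063 N·m.
The cable tension T acts at 3.58 m; only its component perpendicular to the beam, T sinθ, produces torque. sinθ = h/√(h²+d²) = 5.51/√(5.51²+3.58²) = 0.8385.
For rotational equilibrium, T × 3.58 × 0.8385 = 1063, so T = 1063 / 3.002 = 354 N.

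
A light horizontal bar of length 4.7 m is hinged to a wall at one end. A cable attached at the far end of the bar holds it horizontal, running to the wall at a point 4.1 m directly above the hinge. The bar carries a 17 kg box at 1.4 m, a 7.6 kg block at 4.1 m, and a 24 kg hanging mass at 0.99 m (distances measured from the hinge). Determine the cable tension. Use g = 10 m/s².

Take moments about the hinge.
Box: 17 × 10 = 170 N down at 1.4 m → arm 1.4 m, τ = 170 × 1.4 = 238 N·m clockwise.
Block: 7.6 × 10 = 76 N down at 4.1 m → arm 4.1 m, τ = 76 × 4.1 = 311.6 N·m clockwise.
Hanging mass: 24 × 10 = 240 N down at 0.99 m → arm 0.99 m, τ = 240 × 0.99 = 237.6 N·m clockwise.
Total clockwise load moment = 787.2 N·m.
The cable tension T acts at 4.7 m; only its component perpendicular to the bar, T sinθ, produces torque. sinθ = h/√(h²+d²) = 4.1/√(4.1²+4.7²) = 0.6574.
Balancing moments: T × 4.7 × 0.6574 = 787.2, giving T = 787.2 / 3.09 = 255 N.

T ≈ 255 N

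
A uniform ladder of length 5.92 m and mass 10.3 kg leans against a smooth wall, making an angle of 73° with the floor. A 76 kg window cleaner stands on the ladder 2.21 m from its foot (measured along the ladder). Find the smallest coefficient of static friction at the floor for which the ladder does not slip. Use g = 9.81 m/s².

μ_min ≈ 0.119

About the foot of the ladder:
Ladder weight 10.3×9.81 = 101 N acts at 2.96 m along the ladder; its horizontal arm is 2.96·cos73° = 0.8654 m → τ = 87.41 N·m clockwise.
Window cleaner: 76×9.81 = 745.6 N at 2.21 m → arm 0.6461 m → τ = 481.7 N·m clockwise.
Wall normal N acts horizontally at the top; its moment arm is the height L sinθ = 5.92·sin73° = 5.661 m, counterclockwise.
Setting net torque to zero: N × 5.661 = 569.1 → N = 100.5 N.
ΣFx = 0 ⇒ f = N_wall = 100.5 N. ΣFy = 0 ⇒ N_floor = 846.6 N.
μ_min = f / N_floor = 100.5 / 846.6 = 0.119.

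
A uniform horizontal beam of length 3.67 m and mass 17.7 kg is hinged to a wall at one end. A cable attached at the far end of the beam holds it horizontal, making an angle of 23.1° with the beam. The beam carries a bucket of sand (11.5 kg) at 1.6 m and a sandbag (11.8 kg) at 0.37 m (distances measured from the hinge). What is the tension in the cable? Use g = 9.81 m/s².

Taking torques about the hinge:
Beam weight: 17.7 × 9.81 = 173.6 N down at 1.835 m → arm 1.835 m, τ = 173.6 × 1.835 = 318.6 N·m clockwise.
Bucket of sand: 11.5 × 9.81 = 112.8 N down at 1.6 m → arm 1.6 m, τ = 112.8 × 1.6 = 180.5 N·m clockwise.
Sandbag: 11.8 × 9.81 = 115.8 N down at 0.37 m → arm 0.37 m, τ = 115.8 × 0.37 = 42.85 N·m clockwise.
Total clockwise load moment = 542 N·m.
The cable tension T acts at 3.67 m; only its component perpendicular to the beam, T sinθ, produces torque. sin 23.1° = 0.3923.
Στ = 0 ⇒ T × 3.67 × 0.3923 = 542 ⇒ T = 542 / 1.44 = 376 N.

T ≈ 376 N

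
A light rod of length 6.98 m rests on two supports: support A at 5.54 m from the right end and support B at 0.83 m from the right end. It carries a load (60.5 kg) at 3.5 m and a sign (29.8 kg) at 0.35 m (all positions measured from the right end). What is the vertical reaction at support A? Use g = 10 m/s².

R_A ≈ 313 N

Taking torques about support B:
Load: 60.5 × 10 = 605 N down at 3.5 m → arm 2.67 m, τ = 605 × 2.67 = 1615 N·m counterclockwise.
Sign: 29.8 × 10 = 298 N down at 0.35 m → arm 0.48 m, τ = 298 × 0.48 = 143 N·m clockwise.
Net load moment about support B = 1472 N·m counterclockwise.
Reaction R at support A is upward at 5.54 m, arm 4.71 m → moment R × 4.71 clockwise.
For rotational equilibrium, R × 4.71 = 1472, so R = 313 N.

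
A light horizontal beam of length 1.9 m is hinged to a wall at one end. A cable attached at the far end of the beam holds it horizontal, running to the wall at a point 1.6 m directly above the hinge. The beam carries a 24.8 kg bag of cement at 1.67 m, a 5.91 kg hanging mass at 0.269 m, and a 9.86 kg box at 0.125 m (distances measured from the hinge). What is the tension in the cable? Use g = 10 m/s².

T ≈ 361 N

About the hinge:
Bag of cement: 24.8 × 10 = 248 N down at 1.67 m → arm 1.67 m, τ = 248 × 1.67 = 414.2 N·m clockwise.
Hanging mass: 5.91 × 10 = 59.1 N down at 0.269 m → arm 0.269 m, τ = 59.1 × 0.269 = 15.9 N·m clockwise.
Box: 9.86 × 10 = 98.6 N down at 0.125 m → arm 0.125 m, τ = 98.6 × 0.125 = 12.32 N·m clockwise.
Total clockwise load moment = 442.4 N·m.
The cable tension T acts at 1.9 m; only its component perpendicular to the beam, T sinθ, produces torque. sinθ = h/√(h²+d²) = 1.6/√(1.6²+1.9²) = 0.6441.
For rotational equilibrium, T × 1.9 × 0.6441 = 442.4, so T = 442.4 / 1.224 = 361 N.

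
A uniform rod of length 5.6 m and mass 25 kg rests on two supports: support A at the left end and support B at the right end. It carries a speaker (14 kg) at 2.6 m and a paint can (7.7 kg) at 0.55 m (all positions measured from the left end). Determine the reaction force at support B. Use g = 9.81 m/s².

R_B ≈ 194 N

About support A:
Beam weight: 25 × 9.81 = 245.2 N down at 2.8 m → arm 2.8 m, τ = 245.2 × 2.8 = 686.6 N·m clockwise.
Speaker: 14 × 9.81 = 137.3 N down at 2.6 m → arm 2.6 m, τ = 137.3 × 2.6 = 357 N·m clockwise.
Paint can: 7.7 × 9.81 = 75.54 N down at 0.55 m → arm 0.55 m, τ = 75.54 × 0.55 = 41.55 N·m clockwise.
Net load moment about support A = 1085 N·m clockwise.
Reaction R at support B is upward at 5.6 m, arm 5.6 m → moment R × 5.6 counterclockwise.
Balancing moments: R × 5.6 = 1085, giving R = 194 N.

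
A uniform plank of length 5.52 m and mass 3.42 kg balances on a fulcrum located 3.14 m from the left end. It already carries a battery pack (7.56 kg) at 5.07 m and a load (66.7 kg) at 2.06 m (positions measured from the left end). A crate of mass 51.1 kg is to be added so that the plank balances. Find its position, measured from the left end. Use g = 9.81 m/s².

About the fulcrum (at 3.14 m from the left end):
Beam weight: 3.42 × 9.81 = 33.55 N down at 2.76 m → arm 0.38 m, τ = 33.55 × 0.38 = 12.75 N·m counterclockwise.
Battery pack: 7.56 × 9.81 = 74.16 N down at 5.07 m → arm 1.93 m, τ = 74.16 × 1.93 = 143.1 N·m clockwise.
Load: 66.7 × 9.81 = 654.3 N down at 2.06 m → arm 1.08 m, τ = 654.3 × 1.08 = 706.6 N·m counterclockwise.
Net moment of existing loads = 576.2 N·m counterclockwise.
The crate weighs 51.1 × 9.81 = 501.3 N and must supply an equal clockwise moment, so its lever arm about the fulcrum is 576.2 / 501.3 = 1.15 m.
That puts it at 3.14 + 1.15 = 4.29 m from the left end.

x ≈ 4.29 m from the left end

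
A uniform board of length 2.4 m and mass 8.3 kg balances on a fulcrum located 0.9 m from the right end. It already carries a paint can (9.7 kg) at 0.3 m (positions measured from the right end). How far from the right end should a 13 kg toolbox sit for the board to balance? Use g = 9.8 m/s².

About the fulcrum (at 0.9 m from the right end):
Beam weight: 8.3 × 9.8 = 81.34 N down at 1.2 m → arm 0.3 m, τ = 81.34 × 0.3 = 24.4 N·m counterclockwise.
Paint can: 9.7 × 9.8 = 95.06 N down at 0.3 m → arm 0.6 m, τ = 95.06 × 0.6 = 57.04 N·m clockwise.
Net moment of existing loads = 32.64 N·m clockwise.
The toolbox weighs 13 × 9.8 = 127.4 N and must supply an equal counterclockwise moment, so its lever arm about the fulcrum is 32.64 / 127.4 = 0.256 m.
That puts it at 0.9 + 0.256 = 1.16 m from the right end.

x ≈ 1.16 m from the right end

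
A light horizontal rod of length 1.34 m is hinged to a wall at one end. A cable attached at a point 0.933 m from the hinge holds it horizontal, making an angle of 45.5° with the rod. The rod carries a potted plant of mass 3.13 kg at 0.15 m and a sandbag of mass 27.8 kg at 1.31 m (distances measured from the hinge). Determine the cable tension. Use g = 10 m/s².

T ≈ 554 N

About the hinge:
Potted plant: 3.13 × 10 = 31.3 N down at 0.15 m → arm 0.15 m, τ = 31.3 × 0.15 = 4.695 N·m clockwise.
Sandbag: 27.8 × 10 = 278 N down at 1.31 m → arm 1.31 m, τ = 278 × 1.31 = 364.2 N·m clockwise.
Total clockwise load moment = 368.9 N·m.
The cable tension T acts at 0.933 m; only its component perpendicular to the rod, T sinθ, produces torque. sin 45.5° = 0.7133.
For rotational equilibrium, T × 0.933 × 0.7133 = 368.9, so T = 368.9 / 0.6655 = 554 N.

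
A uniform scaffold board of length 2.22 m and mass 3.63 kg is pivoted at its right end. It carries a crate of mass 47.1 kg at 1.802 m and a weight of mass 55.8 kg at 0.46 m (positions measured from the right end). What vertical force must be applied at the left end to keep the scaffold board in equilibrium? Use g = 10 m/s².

F ≈ 516 N

Sum moments about the right end (the unknown pivot reaction has zero arm there).
Beam weight: 3.63 × 10 = 36.3 N down at 1.11 m → arm 1.11 m, τ = 36.3 × 1.11 = 40.29 N·m counterclockwise.
Crate: 47.1 × 10 = 471 N down at 1.802 m → arm 1.802 m, τ = 471 × 1.802 = 848.7 N·m counterclockwise.
Weight: 55.8 × 10 = 558 N down at 0.46 m → arm 0.46 m, τ = 558 × 0.46 = 256.7 N·m counterclockwise.
Net moment of the loads = 1146 N·m counterclockwise.
The upward force F acts at the left end, arm 2.22 m, giving F × 2.22 clockwise.
For rotational equilibrium, F × 2.22 = 1146, so F = 1146 / 2.22 = 516 N.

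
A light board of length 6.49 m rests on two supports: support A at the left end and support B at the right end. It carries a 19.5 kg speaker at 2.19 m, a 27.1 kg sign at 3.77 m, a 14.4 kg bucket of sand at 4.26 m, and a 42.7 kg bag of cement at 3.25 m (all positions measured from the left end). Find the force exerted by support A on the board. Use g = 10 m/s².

Choose support B as the axis so its reaction then has zero moment arm.
Speaker: 19.5 × 10 = 195 N down at 2.19 m → arm 4.3 m, τ = 195 × 4.3 = 838.5 N·m counterclockwise.
Sign: 27.1 × 10 = 271 N down at 3.77 m → arm 2.72 m, τ = 271 × 2.72 = 737.1 N·m counterclockwise.
Bucket of sand: 14.4 × 10 = 144 N down at 4.26 m → arm 2.23 m, τ = 144 × 2.23 = 321.1 N·m counterclockwise.
Bag of cement: 42.7 × 10 = 427 N down at 3.25 m → arm 3.24 m, τ = 427 × 3.24 = 1383 N·m counterclockwise.
Net load moment about support B = 3280 N·m counterclockwise.
Reaction R at support A is upward at 0 m, arm 6.49 m → moment R × 6.49 clockwise.
Balancing moments: R × 6.49 = 3280, giving R = 505 N.

R_A ≈ 505 N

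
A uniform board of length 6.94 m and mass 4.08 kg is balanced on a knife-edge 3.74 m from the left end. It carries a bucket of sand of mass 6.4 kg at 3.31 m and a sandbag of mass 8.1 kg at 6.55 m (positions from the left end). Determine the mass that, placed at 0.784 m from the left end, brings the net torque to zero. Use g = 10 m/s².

m ≈ 6.4 kg

Choose the knife-edge (at 3.74 m from the left end) as the axis so the support reaction has zero arm there.
Beam weight: 4.08 × 10 = 40.8 N down at 3.47 m → arm 0.27 m, τ = 40.8 × 0.27 = 11.02 N·m counterclockwise.
Bucket of sand: 6.4 × 10 = 64 N down at 3.31 m → arm 0.43 m, τ = 64 × 0.43 = 27.52 N·m counterclockwise.
Sandbag: 8.1 × 10 = 81 N down at 6.55 m → arm 2.81 m, τ = 81 × 2.81 = 227.6 N·m clockwise.
Net moment of known loads = 189.1 N·m clockwise.
An unknown mass m at 0.784 m has arm 2.956 m; its moment is m·g·2.956 counterclockwise.
Setting net torque to zero: m × 10 × 2.956 = 189.1 → m = 189.1 / (10 × 2.956) = 6.4 kg.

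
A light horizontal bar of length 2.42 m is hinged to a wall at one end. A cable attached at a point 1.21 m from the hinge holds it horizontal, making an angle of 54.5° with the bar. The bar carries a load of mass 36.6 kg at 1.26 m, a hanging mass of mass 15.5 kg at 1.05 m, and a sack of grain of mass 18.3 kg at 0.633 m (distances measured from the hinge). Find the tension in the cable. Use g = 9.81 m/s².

Sum moments about the hinge (the unknown hinge reaction has zero arm there).
Load: 36.6 × 9.81 = 359 N down at 1.26 m → arm 1.26 m, τ = 359 × 1.26 = 452.3 N·m clockwise.
Hanging mass: 15.5 × 9.81 = 152.1 N down at 1.05 m → arm 1.05 m, τ = 152.1 × 1.05 = 159.7 N·m clockwise.
Sack of grain: 18.3 × 9.81 = 179.5 N down at 0.633 m → arm 0.633 m, τ = 179.5 × 0.633 = 113.6 N·m clockwise.
Total clockwise load moment = 725.6 N·m.
The cable tension T acts at 1.21 m; only its component perpendicular to the bar, T sinθ, produces torque. sin 54.5° = 0.8141.
Setting net torque to zero: T × 1.21 × 0.8141 = 725.6 → T = 725.6 / 0.9851 = 737 N.

T ≈ 737 N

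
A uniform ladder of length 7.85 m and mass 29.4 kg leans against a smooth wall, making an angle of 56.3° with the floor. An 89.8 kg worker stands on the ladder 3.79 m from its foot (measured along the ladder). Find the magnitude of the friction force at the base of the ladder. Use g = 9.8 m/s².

f ≈ 379 N

About the foot of the ladder:
Ladder weight 29.4×9.8 = 288.1 N acts at 3.925 m along the ladder; its horizontal arm is 3.925·cos56.3° = 2.178 m → τ = 627.5 N·m clockwise.
Worker: 89.8×9.8 = 880 N at 3.79 m → arm 2.103 m → τ = 1851 N·m clockwise.
Wall normal N acts horizontally at the top; its moment arm is the height L sinθ = 7.85·sin56.3° = 6.531 m, counterclockwise.
Balancing moments: N × 6.531 = 2478, giving N = 379 N.
ΣFx = 0: friction at the foot balances the wall's push, so f = N_wall = 379 N.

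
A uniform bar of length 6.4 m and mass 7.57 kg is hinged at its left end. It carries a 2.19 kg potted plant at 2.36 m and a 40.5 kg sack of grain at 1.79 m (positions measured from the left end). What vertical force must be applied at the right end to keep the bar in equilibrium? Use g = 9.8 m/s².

Take moments about the left end.
Beam weight: 7.57 × 9.8 = 74.19 N down at 3.2 m → arm 3.2 m, τ = 74.19 × 3.2 = 237.4 N·m clockwise.
Potted plant: 2.19 × 9.8 = 21.46 N down at 2.36 m → arm 2.36 m, τ = 21.46 × 2.36 = 50.65 N·m clockwise.
Sack of grain: 40.5 × 9.8 = 396.9 N down at 1.79 m → arm 1.79 m, τ = 396.9 × 1.79 = 710.5 N·m clockwise.
Net moment of the loads = 998.5 N·m clockwise.
The upward force F acts at the right end, arm 6.4 m, giving F × 6.4 counterclockwise.
Στ = 0 ⇒ F × 6.4 = 998.5 ⇒ F = 998.5 / 6.4 = 156 N.

F ≈ 156 N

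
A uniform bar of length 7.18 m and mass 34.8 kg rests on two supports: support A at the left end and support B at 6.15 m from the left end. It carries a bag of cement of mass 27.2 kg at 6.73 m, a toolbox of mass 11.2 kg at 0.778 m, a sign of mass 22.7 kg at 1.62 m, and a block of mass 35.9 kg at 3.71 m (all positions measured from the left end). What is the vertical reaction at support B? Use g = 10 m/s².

Taking torques about support A:
Beam weight: 34.8 × 10 = 348 N down at 3.59 m → arm 3.59 m, τ = 348 × 3.59 = 1249 N·m clockwise.
Bag of cement: 27.2 × 10 = 272 N down at 6.73 m → arm 6.73 m, τ = 272 × 6.73 = 1831 N·m clockwise.
Toolbox: 11.2 × 10 = 112 N down at 0.778 m → arm 0.778 m, τ = 112 × 0.778 = 87.14 N·m clockwise.
Sign: 22.7 × 10 = 227 N down at 1.62 m → arm 1.62 m, τ = 227 × 1.62 = 367.7 N·m clockwise.
Block: 35.9 × 10 = 359 N down at 3.71 m → arm 3.71 m, τ = 359 × 3.71 = 1332 N·m clockwise.
Net load moment about support A = 4867 N·m clockwise.
Reaction R at support B is upward at 6.15 m, arm 6.15 m → moment R × 6.15 counterclockwise.
Στ = 0 ⇒ R × 6.15 = 4867 ⇒ R = 791 N.

R_B ≈ 791 N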